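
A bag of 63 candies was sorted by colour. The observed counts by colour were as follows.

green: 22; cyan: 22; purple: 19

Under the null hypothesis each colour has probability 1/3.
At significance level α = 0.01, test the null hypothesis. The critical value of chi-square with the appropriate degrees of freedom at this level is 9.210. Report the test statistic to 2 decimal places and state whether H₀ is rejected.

Under H₀ each category has probability 1/3, so each expected count is 63/3 = 21.
green: (22 − 21)²/21 = 1/21 = 0.048
cyan: (22 − 21)²/21 = 1/21 = 0.048
purple: (19 − 21)²/21 = 4/21 = 0.190
Sum = 0.29
df = 2. Since 0.29 < 9.210, we do not reject H₀.

0.29; do not reject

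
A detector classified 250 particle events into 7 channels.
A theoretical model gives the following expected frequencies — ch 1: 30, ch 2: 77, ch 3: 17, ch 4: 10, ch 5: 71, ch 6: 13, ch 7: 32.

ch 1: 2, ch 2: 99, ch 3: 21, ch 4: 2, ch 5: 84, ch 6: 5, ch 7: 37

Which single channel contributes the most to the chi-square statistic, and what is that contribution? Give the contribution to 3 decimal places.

ch 1, 26.133

cat         O        E   (O−E)²/E
ch 1        2       30    26.1333
ch 2       99       77     6.2857
ch 3       21       17     0.9412
ch 4        2       10     6.4000
ch 5       84       71     2.3803
ch 6        5       13     4.9231
ch 7       37       32     0.7813
The largest term is for ch 1: 26.133.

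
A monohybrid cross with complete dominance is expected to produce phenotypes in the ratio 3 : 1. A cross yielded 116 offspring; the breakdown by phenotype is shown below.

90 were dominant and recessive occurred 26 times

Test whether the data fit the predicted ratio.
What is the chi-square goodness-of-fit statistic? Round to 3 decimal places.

Ratio total = 4. Expected counts: 116×3/4 = 87, 116×1/4 = 29.
dominant: (90 − 87)²/87 = 9/87 = 0.1034
recessive: (26 − 29)²/29 = 9/29 = 0.3103
Sum = 0.414

0.414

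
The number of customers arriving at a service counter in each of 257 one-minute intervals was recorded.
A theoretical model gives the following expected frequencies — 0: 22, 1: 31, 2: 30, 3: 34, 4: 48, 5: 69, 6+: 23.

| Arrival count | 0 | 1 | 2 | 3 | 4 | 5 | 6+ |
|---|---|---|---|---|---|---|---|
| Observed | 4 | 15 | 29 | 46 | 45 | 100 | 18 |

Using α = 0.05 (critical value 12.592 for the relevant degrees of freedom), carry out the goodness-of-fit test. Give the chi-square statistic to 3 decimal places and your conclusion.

χ² = (4−22)²/22 + (15−31)²/31 + (29−30)²/30 + (46−34)²/34 + (45−48)²/48 + (100−69)²/69 + (18−23)²/23
   = 14.7273 + 8.2581 + 0.0333 + 4.2353 + 0.1875 + 13.9275 + 1.0870
Sum = 42.456
df = 6. Since 42.456 > 12.592, we reject H₀.

42.456; reject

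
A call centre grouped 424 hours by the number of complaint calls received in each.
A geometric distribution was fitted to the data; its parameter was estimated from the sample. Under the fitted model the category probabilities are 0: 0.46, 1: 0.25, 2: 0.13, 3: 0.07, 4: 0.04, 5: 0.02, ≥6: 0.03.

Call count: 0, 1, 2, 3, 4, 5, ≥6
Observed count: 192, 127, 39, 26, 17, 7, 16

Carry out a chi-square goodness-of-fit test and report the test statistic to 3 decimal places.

Expected counts E_i = n·p_i: 424×0.46 = 195.04, 424×0.25 = 106, 424×0.13 = 55.12, 424×0.07 = 29.68, 424×0.04 = 16.96, 424×0.02 = 8.48, 424×0.03 = 12.72.
cat         O        E   (O−E)²/E
0         192   195.04     0.0474
1         127      106     4.1604
2          39    55.12     4.7143
3          26    29.68     0.4563
4          17    16.96     0.0001
5           7     8.48     0.2583
≥6         16    12.72     0.8458
Sum = 10.483

10.483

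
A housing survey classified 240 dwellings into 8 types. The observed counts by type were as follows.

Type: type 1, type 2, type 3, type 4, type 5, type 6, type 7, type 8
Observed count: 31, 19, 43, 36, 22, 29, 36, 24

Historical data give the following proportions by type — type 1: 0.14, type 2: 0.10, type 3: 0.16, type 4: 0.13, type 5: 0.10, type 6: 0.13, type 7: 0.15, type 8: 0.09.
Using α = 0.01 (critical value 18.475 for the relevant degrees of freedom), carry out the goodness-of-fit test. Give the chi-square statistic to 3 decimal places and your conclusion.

Expected counts E_i = n·p_i: 240×0.14 = 33.6, 240×0.10 = 24, 240×0.16 = 38.4, 240×0.13 = 31.2, 240×0.10 = 24, 240×0.13 = 31.2, 240×0.15 = 36, 240×0.09 = 21.6.
χ² = (31−33.6)²/33.6 + (19−24)²/24 + (43−38.4)²/38.4 + (36−31.2)²/31.2 + (22−24)²/24 + (29−31.2)²/31.2 + (36−36)²/36 + (24−21.6)²/21.6
   = 0.2012 + 1.0417 + 0.5510 + 0.7385 + 0.1667 + 0.1551 + 0.0000 + 0.2667
Sum = 3.121
df = 7. Since 3.121 < 18.475, we do not reject H₀.

3.121; do not reject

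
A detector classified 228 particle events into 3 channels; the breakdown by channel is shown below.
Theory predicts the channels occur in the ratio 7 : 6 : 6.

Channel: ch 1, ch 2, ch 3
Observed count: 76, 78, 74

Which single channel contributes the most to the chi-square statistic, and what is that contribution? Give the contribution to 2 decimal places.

ch 1, 0.76

Ratio total = 19. Expected counts: 228×7/19 = 84, 228×6/19 = 72, 228×6/19 = 72.
χ² = (76−84)²/84 + (78−72)²/72 + (74−72)²/72
   = 0.762 + 0.500 + 0.056
The largest term is for ch 1: 0.76.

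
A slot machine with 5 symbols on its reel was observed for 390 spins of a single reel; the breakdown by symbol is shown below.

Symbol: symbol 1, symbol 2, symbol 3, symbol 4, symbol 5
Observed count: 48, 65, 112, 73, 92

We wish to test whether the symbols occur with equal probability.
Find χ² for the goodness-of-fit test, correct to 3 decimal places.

31.359

Under H₀ each category has probability 1/5, so each expected count is 390/5 = 78.
cat           O        E   (O−E)²/E
symbol 1     48       78    11.5385
symbol 2     65       78     2.1667
symbol 3    112       78    14.8205
symbol 4     73       78     0.3205
symbol 5     92       78     2.5128
Sum = 31.359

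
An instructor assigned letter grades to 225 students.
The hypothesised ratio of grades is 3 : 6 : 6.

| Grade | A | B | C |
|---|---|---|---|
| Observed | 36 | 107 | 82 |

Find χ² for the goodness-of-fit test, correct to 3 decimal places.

5.722

Ratio total = 15. Expected counts: 225×3/15 = 45, 225×6/15 = 90, 225×6/15 = 90.
χ² = (36−45)²/45 + (107−90)²/90 + (82−90)²/90
   = 1.8000 + 3.2111 + 0.7111
Sum = 5.722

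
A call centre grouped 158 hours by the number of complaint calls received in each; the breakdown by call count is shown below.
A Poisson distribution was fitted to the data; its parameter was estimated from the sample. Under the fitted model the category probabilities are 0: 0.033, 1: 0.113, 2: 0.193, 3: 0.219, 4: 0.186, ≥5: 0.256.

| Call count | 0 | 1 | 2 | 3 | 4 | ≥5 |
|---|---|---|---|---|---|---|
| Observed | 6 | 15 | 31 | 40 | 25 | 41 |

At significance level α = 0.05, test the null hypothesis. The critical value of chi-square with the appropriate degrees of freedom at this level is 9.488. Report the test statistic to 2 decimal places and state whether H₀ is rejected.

2.09; do not reject

Expected counts E_i = n·p_i: 158×0.033 = 5.214, 158×0.113 = 17.854, 158×0.193 = 30.494, 158×0.219 = 34.602, 158×0.186 = 29.388, 158×0.256 = 40.448.
χ² = (6−5.214)²/5.214 + (15−17.854)²/17.854 + (31−30.494)²/30.494 + (40−34.602)²/34.602 + (25−29.388)²/29.388 + (41−40.448)²/40.448
   = 0.118 + 0.456 + 0.008 + 0.842 + 0.655 + 0.008
Sum = 2.09
df = 4. Since 2.09 < 9.488, we do not reject H₀.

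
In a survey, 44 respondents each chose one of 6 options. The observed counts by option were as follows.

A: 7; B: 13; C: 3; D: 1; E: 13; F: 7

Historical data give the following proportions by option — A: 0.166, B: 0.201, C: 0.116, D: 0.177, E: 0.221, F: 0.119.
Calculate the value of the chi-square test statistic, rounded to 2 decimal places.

10.45

Expected counts E_i = n·p_i: 44×0.166 = 7.304, 44×0.201 = 8.844, 44×0.116 = 5.104, 44×0.177 = 7.788, 44×0.221 = 9.724, 44×0.119 = 5.236.
cat         O        E   (O−E)²/E
A           7    7.304      0.013
B          13    8.844      1.953
C           3    5.104      0.867
D           1    7.788      5.916
E          13    9.724      1.104
F           7    5.236      0.594
Sum = 10.45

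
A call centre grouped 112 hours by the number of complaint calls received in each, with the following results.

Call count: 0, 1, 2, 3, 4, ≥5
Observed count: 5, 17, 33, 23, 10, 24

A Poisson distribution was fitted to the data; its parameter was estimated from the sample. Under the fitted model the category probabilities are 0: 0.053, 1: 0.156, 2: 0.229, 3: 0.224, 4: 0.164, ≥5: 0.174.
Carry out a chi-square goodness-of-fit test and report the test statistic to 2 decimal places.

Expected counts E_i = n·p_i: 112×0.053 = 5.936, 112×0.156 = 17.472, 112×0.229 = 25.648, 112×0.224 = 25.088, 112×0.164 = 18.368, 112×0.174 = 19.488.
0: (5 − 5.936)²/5.936 = 0.876096/5.936 = 0.148
1: (17 − 17.472)²/17.472 = 0.222784/17.472 = 0.013
2: (33 − 25.648)²/25.648 = 54.051904/25.648 = 2.107
3: (23 − 25.088)²/25.088 = 4.359744/25.088 = 0.174
4: (10 − 18.368)²/18.368 = 70.023424/18.368 = 3.812
≥5: (24 − 19.488)²/19.488 = 20.358144/19.488 = 1.045
Sum = 7.30

7.30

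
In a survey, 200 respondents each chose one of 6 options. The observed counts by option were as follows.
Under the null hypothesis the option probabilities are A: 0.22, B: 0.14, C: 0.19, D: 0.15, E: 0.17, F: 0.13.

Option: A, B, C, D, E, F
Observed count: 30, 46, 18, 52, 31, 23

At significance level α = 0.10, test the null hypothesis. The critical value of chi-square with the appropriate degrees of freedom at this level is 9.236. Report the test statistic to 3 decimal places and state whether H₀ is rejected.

Expected counts E_i = n·p_i: 200×0.22 = 44, 200×0.14 = 28, 200×0.19 = 38, 200×0.15 = 30, 200×0.17 = 34, 200×0.13 = 26.
A: (30 − 44)²/44 = 196/44 = 4.4545
B: (46 − 28)²/28 = 324/28 = 11.5714
C: (18 − 38)²/38 = 400/38 = 10.5263
D: (52 − 30)²/30 = 484/30 = 16.1333
E: (31 − 34)²/34 = 9/34 = 0.2647
F: (23 − 26)²/26 = 9/26 = 0.3462
Sum = 43.296
df = 5. Since 43.296 > 9.236, we reject H₀.

43.296; reject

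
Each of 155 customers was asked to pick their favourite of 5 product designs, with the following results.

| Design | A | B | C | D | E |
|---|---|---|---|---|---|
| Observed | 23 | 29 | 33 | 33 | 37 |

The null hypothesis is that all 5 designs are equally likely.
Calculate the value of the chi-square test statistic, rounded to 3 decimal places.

3.613

Expected count for each of the 5 categories: 155/5 = 31.
A: (23 − 31)²/31 = 64/31 = 2.0645
B: (29 − 31)²/31 = 4/31 = 0.1290
C: (33 − 31)²/31 = 4/31 = 0.1290
D: (33 − 31)²/31 = 4/31 = 0.1290
E: (37 − 31)²/31 = 36/31 = 1.1613
Sum = 3.613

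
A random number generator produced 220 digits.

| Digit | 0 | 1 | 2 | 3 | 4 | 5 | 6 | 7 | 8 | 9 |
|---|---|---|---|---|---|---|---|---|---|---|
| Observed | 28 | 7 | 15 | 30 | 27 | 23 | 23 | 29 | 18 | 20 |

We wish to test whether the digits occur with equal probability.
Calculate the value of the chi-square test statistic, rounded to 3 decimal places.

21.364

Expected count for each of the 10 categories: 220/10 = 22.
0: (28 − 22)²/22 = 36/22 = 1.6364
1: (7 − 22)²/22 = 225/22 = 10.2273
2: (15 − 22)²/22 = 49/22 = 2.2273
3: (30 − 22)²/22 = 64/22 = 2.9091
4: (27 − 22)²/22 = 25/22 = 1.1364
5: (23 − 22)²/22 = 1/22 = 0.0455
6: (23 − 22)²/22 = 1/22 = 0.0455
7: (29 − 22)²/22 = 49/22 = 2.2273
8: (18 − 22)²/22 = 16/22 = 0.7273
9: (20 − 22)²/22 = 4/22 = 0.1818
Sum = 21.364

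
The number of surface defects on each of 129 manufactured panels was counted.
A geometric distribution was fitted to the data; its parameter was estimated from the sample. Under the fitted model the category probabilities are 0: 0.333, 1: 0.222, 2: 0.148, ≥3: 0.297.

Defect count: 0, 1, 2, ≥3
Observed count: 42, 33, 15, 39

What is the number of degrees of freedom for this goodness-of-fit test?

2

There are k = 4 categories and 1 parameter estimated from the data, so df = 4 − 1 − 1 = 2.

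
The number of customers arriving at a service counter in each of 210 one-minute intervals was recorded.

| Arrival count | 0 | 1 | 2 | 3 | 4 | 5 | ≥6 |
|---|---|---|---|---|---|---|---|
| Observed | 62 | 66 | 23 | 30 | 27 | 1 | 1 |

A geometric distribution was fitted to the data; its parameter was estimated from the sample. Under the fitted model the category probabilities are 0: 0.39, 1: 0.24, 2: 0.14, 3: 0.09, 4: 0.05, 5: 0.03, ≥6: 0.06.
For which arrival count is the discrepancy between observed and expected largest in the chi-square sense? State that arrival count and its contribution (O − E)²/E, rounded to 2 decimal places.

4, 25.93

Expected counts E_i = n·p_i: 210×0.39 = 81.9, 210×0.24 = 50.4, 210×0.14 = 29.4, 210×0.09 = 18.9, 210×0.05 = 10.5, 210×0.03 = 6.3, 210×0.06 = 12.6.
cat         O        E   (O−E)²/E
0          62     81.9      4.835
1          66     50.4      4.829
2          23     29.4      1.393
3          30     18.9      6.519
4          27     10.5     25.929
5           1      6.3      4.459
≥6          1     12.6     10.679
The largest term is for 4: 25.93.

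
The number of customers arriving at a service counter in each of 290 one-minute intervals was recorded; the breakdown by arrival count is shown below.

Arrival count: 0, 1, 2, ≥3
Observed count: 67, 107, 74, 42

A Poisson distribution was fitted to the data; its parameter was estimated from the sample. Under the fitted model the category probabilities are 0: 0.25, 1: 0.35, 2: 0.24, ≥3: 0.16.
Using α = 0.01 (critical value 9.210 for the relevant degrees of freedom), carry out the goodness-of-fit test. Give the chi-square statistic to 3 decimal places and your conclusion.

Expected counts E_i = n·p_i: 290×0.25 = 72.5, 290×0.35 = 101.5, 290×0.24 = 69.6, 290×0.16 = 46.4.
0: (67 − 72.5)²/72.5 = 30.25/72.5 = 0.4172
1: (107 − 101.5)²/101.5 = 30.25/101.5 = 0.2980
2: (74 − 69.6)²/69.6 = 19.36/69.6 = 0.2782
≥3: (42 − 46.4)²/46.4 = 19.36/46.4 = 0.4172
Sum = 1.411
df = 2. Since 1.411 < 9.210, we do not reject H₀.

1.411; do not reject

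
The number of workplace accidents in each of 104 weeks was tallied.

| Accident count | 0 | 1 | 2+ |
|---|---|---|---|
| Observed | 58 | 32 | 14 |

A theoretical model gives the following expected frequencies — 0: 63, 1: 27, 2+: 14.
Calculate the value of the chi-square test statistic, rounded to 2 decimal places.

cat         O        E   (O−E)²/E
0          58       63      0.397
1          32       27      0.926
2+         14       14      0.000
Sum = 1.32

1.32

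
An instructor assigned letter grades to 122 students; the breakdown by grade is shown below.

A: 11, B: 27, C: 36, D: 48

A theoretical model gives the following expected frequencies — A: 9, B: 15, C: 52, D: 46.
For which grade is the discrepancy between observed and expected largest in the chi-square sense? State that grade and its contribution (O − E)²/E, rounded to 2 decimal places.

B, 9.60

cat         O        E   (O−E)²/E
A          11        9      0.444
B          27       15      9.600
C          36       52      4.923
D          48       46      0.087
The largest term is for B: 9.60.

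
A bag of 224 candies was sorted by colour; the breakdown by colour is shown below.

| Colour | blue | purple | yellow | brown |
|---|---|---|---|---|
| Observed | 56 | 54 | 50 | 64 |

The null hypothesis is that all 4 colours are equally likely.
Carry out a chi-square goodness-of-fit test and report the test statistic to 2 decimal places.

1.86

Expected count for each of the 4 categories: 224/4 = 56.
χ² = (56−56)²/56 + (54−56)²/56 + (50−56)²/56 + (64−56)²/56
   = 0.000 + 0.071 + 0.643 + 1.143
Sum = 1.86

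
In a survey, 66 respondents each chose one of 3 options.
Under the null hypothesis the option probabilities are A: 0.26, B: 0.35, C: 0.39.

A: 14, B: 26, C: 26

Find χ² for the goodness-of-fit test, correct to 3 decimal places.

Expected counts E_i = n·p_i: 66×0.26 = 17.16, 66×0.35 = 23.1, 66×0.39 = 25.74.
A: (14 − 17.16)²/17.16 = 9.9856/17.16 = 0.5819
B: (26 − 23.1)²/23.1 = 8.41/23.1 = 0.3641
C: (26 − 25.74)²/25.74 = 0.0676/25.74 = 0.0026
Sum = 0.949

0.949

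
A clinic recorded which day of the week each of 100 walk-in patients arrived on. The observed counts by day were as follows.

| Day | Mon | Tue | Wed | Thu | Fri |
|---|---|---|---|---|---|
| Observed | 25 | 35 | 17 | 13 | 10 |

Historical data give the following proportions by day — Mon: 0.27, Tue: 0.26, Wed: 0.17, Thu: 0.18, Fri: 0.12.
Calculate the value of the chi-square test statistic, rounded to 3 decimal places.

Expected counts E_i = n·p_i: 100×0.27 = 27, 100×0.26 = 26, 100×0.17 = 17, 100×0.18 = 18, 100×0.12 = 12.
Mon: (25 − 27)²/27 = 4/27 = 0.1481
Tue: (35 − 26)²/26 = 81/26 = 3.1154
Wed: (17 − 17)²/17 = 0/17 = 0.0000
Thu: (13 − 18)²/18 = 25/18 = 1.3889
Fri: (10 − 12)²/12 = 4/12 = 0.3333
Sum = 4.986

4.986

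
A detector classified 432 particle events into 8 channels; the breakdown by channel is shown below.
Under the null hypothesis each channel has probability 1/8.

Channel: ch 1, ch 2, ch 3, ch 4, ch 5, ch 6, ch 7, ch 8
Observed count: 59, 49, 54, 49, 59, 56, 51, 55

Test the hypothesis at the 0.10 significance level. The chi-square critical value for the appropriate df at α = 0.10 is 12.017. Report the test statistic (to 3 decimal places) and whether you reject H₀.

Under H₀ each category has probability 1/8, so each expected count is 432/8 = 54.
cat         O        E   (O−E)²/E
ch 1       59       54     0.4630
ch 2       49       54     0.4630
ch 3       54       54     0.0000
ch 4       49       54     0.4630
ch 5       59       54     0.4630
ch 6       56       54     0.0741
ch 7       51       54     0.1667
ch 8       55       54     0.0185
Sum = 2.111
df = 7. Since 2.111 < 12.017, we do not reject H₀.

2.111; do not reject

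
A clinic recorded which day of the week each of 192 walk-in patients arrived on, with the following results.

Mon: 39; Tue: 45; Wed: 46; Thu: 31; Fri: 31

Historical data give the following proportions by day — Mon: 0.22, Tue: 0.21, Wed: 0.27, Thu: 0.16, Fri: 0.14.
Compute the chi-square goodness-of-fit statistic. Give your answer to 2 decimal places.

2.08

Expected counts E_i = n·p_i: 192×0.22 = 42.24, 192×0.21 = 40.32, 192×0.27 = 51.84, 192×0.16 = 30.72, 192×0.14 = 26.88.
Mon: (39 − 42.24)²/42.24 = 10.4976/42.24 = 0.249
Tue: (45 − 40.32)²/40.32 = 21.9024/40.32 = 0.543
Wed: (46 − 51.84)²/51.84 = 34.1056/51.84 = 0.658
Thu: (31 − 30.72)²/30.72 = 0.0784/30.72 = 0.003
Fri: (31 − 26.88)²/26.88 = 16.9744/26.88 = 0.631
Sum = 2.08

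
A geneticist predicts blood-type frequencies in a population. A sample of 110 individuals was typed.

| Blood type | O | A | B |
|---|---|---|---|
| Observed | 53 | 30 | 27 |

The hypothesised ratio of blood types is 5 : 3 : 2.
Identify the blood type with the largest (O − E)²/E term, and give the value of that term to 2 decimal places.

Ratio total = 10. Expected counts: 110×5/10 = 55, 110×3/10 = 33, 110×2/10 = 22.
cat         O        E   (O−E)²/E
O          53       55      0.073
A          30       33      0.273
B          27       22      1.136
The largest term is for B: 1.14.

B, 1.14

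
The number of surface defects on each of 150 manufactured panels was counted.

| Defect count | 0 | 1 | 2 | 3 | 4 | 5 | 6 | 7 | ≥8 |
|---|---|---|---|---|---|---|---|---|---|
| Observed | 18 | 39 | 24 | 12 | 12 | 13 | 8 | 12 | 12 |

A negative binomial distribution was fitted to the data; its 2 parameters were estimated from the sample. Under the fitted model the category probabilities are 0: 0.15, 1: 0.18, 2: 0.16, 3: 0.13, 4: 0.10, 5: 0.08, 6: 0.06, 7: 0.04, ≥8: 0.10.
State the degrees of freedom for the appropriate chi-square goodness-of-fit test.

There are k = 9 categories and 2 parameters estimated from the data, so df = 9 − 1 − 2 = 6.

6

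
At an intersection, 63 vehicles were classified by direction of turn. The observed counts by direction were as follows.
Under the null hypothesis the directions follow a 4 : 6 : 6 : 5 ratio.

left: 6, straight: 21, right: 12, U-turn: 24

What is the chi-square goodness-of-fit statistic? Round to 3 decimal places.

Ratio total = 21. Expected counts: 63×4/21 = 12, 63×6/21 = 18, 63×6/21 = 18, 63×5/21 = 15.
χ² = (6−12)²/12 + (21−18)²/18 + (12−18)²/18 + (24−15)²/15
   = 3.0000 + 0.5000 + 2.0000 + 5.4000
Sum = 10.900

10.900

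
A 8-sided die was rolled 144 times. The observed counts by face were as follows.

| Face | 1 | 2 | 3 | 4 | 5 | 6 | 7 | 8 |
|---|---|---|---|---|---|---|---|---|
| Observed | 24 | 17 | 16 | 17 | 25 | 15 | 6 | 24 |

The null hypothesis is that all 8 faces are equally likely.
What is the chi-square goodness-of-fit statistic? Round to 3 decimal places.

Under H₀ each category has probability 1/8, so each expected count is 144/8 = 18.
χ² = (24−18)²/18 + (17−18)²/18 + (16−18)²/18 + (17−18)²/18 + (25−18)²/18 + (15−18)²/18 + (6−18)²/18 + (24−18)²/18
   = 2.0000 + 0.0556 + 0.2222 + 0.0556 + 2.7222 + 0.5000 + 8.0000 + 2.0000
Sum = 15.556

15.556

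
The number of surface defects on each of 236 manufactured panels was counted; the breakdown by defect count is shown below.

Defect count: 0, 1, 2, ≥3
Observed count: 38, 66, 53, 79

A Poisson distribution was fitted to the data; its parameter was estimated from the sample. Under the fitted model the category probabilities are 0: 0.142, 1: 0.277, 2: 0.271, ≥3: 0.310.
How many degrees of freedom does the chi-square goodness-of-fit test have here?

There are k = 4 categories and 1 parameter estimated from the data, so df = 4 − 1 − 1 = 2.

2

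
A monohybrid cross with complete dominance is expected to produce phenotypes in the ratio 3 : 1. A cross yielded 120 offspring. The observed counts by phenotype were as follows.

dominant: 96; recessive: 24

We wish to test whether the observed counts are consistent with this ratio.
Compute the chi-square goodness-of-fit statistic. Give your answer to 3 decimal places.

1.600

Ratio total = 4. Expected counts: 120×3/4 = 90, 120×1/4 = 30.
dominant: (96 − 90)²/90 = 36/90 = 0.4000
recessive: (24 − 30)²/30 = 36/30 = 1.2000
Sum = 1.600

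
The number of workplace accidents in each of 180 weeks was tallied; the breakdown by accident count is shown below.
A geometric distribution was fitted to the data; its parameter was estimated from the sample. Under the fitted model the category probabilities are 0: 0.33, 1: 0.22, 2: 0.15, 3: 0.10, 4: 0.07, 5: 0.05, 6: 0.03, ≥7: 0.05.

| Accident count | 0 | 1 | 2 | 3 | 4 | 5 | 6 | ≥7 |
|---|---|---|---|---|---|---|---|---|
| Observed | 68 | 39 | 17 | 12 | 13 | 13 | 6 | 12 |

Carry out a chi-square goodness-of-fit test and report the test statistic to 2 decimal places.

Expected counts E_i = n·p_i: 180×0.33 = 59.4, 180×0.22 = 39.6, 180×0.15 = 27, 180×0.10 = 18, 180×0.07 = 12.6, 180×0.05 = 9, 180×0.03 = 5.4, 180×0.05 = 9.
χ² = (68−59.4)²/59.4 + (39−39.6)²/39.6 + (17−27)²/27 + (12−18)²/18 + (13−12.6)²/12.6 + (13−9)²/9 + (6−5.4)²/5.4 + (12−9)²/9
   = 1.245 + 0.009 + 3.704 + 2.000 + 0.013 + 1.778 + 0.067 + 1.000
Sum = 9.82

9.82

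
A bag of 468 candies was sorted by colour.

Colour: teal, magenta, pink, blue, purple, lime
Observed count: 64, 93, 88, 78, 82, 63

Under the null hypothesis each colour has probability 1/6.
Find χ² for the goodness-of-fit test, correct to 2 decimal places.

Under H₀ each category has probability 1/6, so each expected count is 468/6 = 78.
χ² = (64−78)²/78 + (93−78)²/78 + (88−78)²/78 + (78−78)²/78 + (82−78)²/78 + (63−78)²/78
   = 2.513 + 2.885 + 1.282 + 0.000 + 0.205 + 2.885
Sum = 9.77

9.77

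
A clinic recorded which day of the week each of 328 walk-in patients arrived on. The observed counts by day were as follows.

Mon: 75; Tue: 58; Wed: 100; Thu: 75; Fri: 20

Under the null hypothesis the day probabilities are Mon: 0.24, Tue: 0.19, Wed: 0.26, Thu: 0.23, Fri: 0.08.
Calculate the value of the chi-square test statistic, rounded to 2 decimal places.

4.50

Expected counts E_i = n·p_i: 328×0.24 = 78.72, 328×0.19 = 62.32, 328×0.26 = 85.28, 328×0.23 = 75.44, 328×0.08 = 26.24.
Mon: (75 − 78.72)²/78.72 = 13.8384/78.72 = 0.176
Tue: (58 − 62.32)²/62.32 = 18.6624/62.32 = 0.299
Wed: (100 − 85.28)²/85.28 = 216.6784/85.28 = 2.541
Thu: (75 − 75.44)²/75.44 = 0.1936/75.44 = 0.003
Fri: (20 − 26.24)²/26.24 = 38.9376/26.24 = 1.484
Sum = 4.50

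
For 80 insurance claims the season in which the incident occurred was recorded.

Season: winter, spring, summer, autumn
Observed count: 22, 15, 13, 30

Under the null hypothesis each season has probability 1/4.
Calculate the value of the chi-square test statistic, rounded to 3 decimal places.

Expected count for each of the 4 categories: 80/4 = 20.
χ² = (22−20)²/20 + (15−20)²/20 + (13−20)²/20 + (30−20)²/20
   = 0.2000 + 1.2500 + 2.4500 + 5.0000
Sum = 8.900

8.900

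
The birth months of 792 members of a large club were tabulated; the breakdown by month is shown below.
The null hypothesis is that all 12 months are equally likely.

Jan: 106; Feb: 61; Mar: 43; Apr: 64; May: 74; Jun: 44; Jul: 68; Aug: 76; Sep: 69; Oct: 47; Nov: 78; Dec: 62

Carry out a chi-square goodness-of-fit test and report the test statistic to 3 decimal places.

50.606

Under H₀ each category has probability 1/12, so each expected count is 792/12 = 66.
Jan: (106 − 66)²/66 = 1600/66 = 24.2424
Feb: (61 − 66)²/66 = 25/66 = 0.3788
Mar: (43 − 66)²/66 = 529/66 = 8.0152
Apr: (64 − 66)²/66 = 4/66 = 0.0606
May: (74 − 66)²/66 = 64/66 = 0.9697
Jun: (44 − 66)²/66 = 484/66 = 7.3333
Jul: (68 − 66)²/66 = 4/66 = 0.0606
Aug: (76 − 66)²/66 = 100/66 = 1.5152
Sep: (69 − 66)²/66 = 9/66 = 0.1364
Oct: (47 − 66)²/66 = 361/66 = 5.4697
Nov: (78 − 66)²/66 = 144/66 = 2.1818
Dec: (62 − 66)²/66 = 16/66 = 0.2424
Sum = 50.606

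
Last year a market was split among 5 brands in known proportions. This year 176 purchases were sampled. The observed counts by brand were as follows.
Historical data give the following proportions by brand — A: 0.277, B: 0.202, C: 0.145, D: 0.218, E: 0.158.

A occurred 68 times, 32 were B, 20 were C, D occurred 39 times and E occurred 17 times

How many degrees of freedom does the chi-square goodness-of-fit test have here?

4

There are k = 5 categories and no parameters were estimated from the data, so df = 5 − 1 = 4.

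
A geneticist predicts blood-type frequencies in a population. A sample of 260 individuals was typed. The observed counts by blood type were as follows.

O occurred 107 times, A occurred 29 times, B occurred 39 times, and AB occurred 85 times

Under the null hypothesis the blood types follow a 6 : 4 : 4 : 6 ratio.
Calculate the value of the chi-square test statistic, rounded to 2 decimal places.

24.83

Ratio total = 20. Expected counts: 260×6/20 = 78, 260×4/20 = 52, 260×4/20 = 52, 260×6/20 = 78.
χ² = (107−78)²/78 + (29−52)²/52 + (39−52)²/52 + (85−78)²/78
   = 10.782 + 10.173 + 3.250 + 0.628
Sum = 24.83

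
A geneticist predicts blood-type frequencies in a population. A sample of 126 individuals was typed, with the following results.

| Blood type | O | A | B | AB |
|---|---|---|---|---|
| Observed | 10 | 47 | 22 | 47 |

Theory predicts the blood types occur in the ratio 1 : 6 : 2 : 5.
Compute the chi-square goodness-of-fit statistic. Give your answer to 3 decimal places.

Ratio total = 14. Expected counts: 126×1/14 = 9, 126×6/14 = 54, 126×2/14 = 18, 126×5/14 = 45.
cat         O        E   (O−E)²/E
O          10        9     0.1111
A          47       54     0.9074
B          22       18     0.8889
AB         47       45     0.0889
Sum = 1.996

1.996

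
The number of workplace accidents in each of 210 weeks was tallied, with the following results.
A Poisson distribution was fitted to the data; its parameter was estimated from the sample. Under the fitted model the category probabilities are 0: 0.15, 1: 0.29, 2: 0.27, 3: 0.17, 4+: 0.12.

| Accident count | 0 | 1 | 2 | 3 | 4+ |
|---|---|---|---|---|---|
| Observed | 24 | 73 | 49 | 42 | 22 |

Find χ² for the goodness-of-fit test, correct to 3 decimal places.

Expected counts E_i = n·p_i: 210×0.15 = 31.5, 210×0.29 = 60.9, 210×0.27 = 56.7, 210×0.17 = 35.7, 210×0.12 = 25.2.
cat         O        E   (O−E)²/E
0          24     31.5     1.7857
1          73     60.9     2.4041
2          49     56.7     1.0457
3          42     35.7     1.1118
4+         22     25.2     0.4063
Sum = 6.754

6.754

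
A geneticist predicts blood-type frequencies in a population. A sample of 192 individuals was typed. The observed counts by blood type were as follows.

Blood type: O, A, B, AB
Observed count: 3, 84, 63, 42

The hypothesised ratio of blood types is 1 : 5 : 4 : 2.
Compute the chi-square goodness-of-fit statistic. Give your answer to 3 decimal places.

13.903

Ratio total = 12. Expected counts: 192×1/12 = 16, 192×5/12 = 80, 192×4/12 = 64, 192×2/12 = 32.
χ² = (3−16)²/16 + (84−80)²/80 + (63−64)²/64 + (42−32)²/32
   = 10.5625 + 0.2000 + 0.0156 + 3.1250
Sum = 13.903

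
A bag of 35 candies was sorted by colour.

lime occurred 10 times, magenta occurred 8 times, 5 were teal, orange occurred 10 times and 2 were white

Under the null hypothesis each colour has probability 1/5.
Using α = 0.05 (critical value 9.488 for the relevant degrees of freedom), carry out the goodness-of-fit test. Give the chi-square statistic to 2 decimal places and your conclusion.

6.86; do not reject

Expected count for each of the 5 categories: 35/5 = 7.
χ² = (10−7)²/7 + (8−7)²/7 + (5−7)²/7 + (10−7)²/7 + (2−7)²/7
   = 1.286 + 0.143 + 0.571 + 1.286 + 3.571
Sum = 6.86
df = 4. Since 6.86 < 9.488, we do not reject H₀.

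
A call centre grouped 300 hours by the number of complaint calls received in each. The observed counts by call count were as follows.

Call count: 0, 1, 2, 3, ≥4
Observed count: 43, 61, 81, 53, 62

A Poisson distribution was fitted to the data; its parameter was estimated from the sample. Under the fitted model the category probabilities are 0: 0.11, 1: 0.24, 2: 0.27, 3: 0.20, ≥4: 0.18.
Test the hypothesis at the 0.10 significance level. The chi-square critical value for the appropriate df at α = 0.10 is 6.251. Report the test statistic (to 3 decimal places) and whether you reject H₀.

Expected counts E_i = n·p_i: 300×0.11 = 33, 300×0.24 = 72, 300×0.27 = 81, 300×0.20 = 60, 300×0.18 = 54.
χ² = (43−33)²/33 + (61−72)²/72 + (81−81)²/81 + (53−60)²/60 + (62−54)²/54
   = 3.0303 + 1.6806 + 0.0000 + 0.8167 + 1.1852
Sum = 6.713
df = 3. Since 6.713 > 6.251, we reject H₀.

6.713; reject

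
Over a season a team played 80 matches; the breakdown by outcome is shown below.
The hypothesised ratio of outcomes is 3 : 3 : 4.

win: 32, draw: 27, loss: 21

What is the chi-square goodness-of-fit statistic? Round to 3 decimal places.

Ratio total = 10. Expected counts: 80×3/10 = 24, 80×3/10 = 24, 80×4/10 = 32.
χ² = (32−24)²/24 + (27−24)²/24 + (21−32)²/32
   = 2.6667 + 0.3750 + 3.7813
Sum = 6.823

6.823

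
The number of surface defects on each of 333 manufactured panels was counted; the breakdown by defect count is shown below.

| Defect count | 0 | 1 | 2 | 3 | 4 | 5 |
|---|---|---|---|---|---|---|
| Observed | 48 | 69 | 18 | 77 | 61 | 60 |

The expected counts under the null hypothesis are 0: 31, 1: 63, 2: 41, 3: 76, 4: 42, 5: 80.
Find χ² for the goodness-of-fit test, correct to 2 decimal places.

36.40

0: (48 − 31)²/31 = 289/31 = 9.323
1: (69 − 63)²/63 = 36/63 = 0.571
2: (18 − 41)²/41 = 529/41 = 12.902
3: (77 − 76)²/76 = 1/76 = 0.013
4: (61 − 42)²/42 = 361/42 = 8.595
5: (60 − 80)²/80 = 400/80 = 5.000
Sum = 36.40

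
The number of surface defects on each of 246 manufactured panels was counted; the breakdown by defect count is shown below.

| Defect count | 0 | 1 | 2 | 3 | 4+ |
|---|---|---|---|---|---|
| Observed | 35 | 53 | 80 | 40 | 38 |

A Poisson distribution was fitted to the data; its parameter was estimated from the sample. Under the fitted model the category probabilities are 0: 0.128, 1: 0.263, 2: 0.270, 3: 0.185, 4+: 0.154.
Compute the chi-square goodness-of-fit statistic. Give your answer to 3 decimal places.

5.951

Expected counts E_i = n·p_i: 246×0.128 = 31.488, 246×0.263 = 64.698, 246×0.270 = 66.42, 246×0.185 = 45.51, 246×0.154 = 37.884.
0: (35 − 31.488)²/31.488 = 12.334144/31.488 = 0.3917
1: (53 − 64.698)²/64.698 = 136.843204/64.698 = 2.1151
2: (80 − 66.42)²/66.42 = 184.4164/66.42 = 2.7765
3: (40 − 45.51)²/45.51 = 30.3601/45.51 = 0.6671
4+: (38 − 37.884)²/37.884 = 0.013456/37.884 = 0.0004
Sum = 5.951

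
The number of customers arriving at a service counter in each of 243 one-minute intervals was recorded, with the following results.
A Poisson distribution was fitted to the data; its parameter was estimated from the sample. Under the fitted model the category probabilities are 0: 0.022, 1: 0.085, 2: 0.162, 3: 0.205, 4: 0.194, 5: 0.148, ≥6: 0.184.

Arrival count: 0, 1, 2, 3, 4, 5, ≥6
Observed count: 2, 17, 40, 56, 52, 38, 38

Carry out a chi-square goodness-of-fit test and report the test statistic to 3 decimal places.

Expected counts E_i = n·p_i: 243×0.022 = 5.346, 243×0.085 = 20.655, 243×0.162 = 39.366, 243×0.205 = 49.815, 243×0.194 = 47.142, 243×0.148 = 35.964, 243×0.184 = 44.712.
0: (2 − 5.346)²/5.346 = 11.195716/5.346 = 2.0942
1: (17 − 20.655)²/20.655 = 13.359025/20.655 = 0.6468
2: (40 − 39.366)²/39.366 = 0.401956/39.366 = 0.0102
3: (56 − 49.815)²/49.815 = 38.254225/49.815 = 0.7679
4: (52 − 47.142)²/47.142 = 23.600164/47.142 = 0.5006
5: (38 − 35.964)²/35.964 = 4.145296/35.964 = 0.1153
≥6: (38 − 44.712)²/44.712 = 45.050944/44.712 = 1.0076
Sum = 5.143

5.143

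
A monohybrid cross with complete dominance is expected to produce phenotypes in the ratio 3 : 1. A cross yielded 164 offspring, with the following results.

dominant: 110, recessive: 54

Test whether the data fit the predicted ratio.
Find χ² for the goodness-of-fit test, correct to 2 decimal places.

5.50

Ratio total = 4. Expected counts: 164×3/4 = 123, 164×1/4 = 41.
cat            O        E   (O−E)²/E
dominant     110      123      1.374
recessive     54       41      4.122
Sum = 5.50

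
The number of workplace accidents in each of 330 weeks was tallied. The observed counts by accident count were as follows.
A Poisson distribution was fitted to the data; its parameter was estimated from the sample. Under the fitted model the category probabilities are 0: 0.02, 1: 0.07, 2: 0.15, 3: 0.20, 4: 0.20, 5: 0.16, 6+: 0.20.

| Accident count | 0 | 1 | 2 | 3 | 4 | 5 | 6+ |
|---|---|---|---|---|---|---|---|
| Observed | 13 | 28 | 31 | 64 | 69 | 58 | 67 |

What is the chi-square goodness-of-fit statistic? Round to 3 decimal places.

14.884

Expected counts E_i = n·p_i: 330×0.02 = 6.6, 330×0.07 = 23.1, 330×0.15 = 49.5, 330×0.20 = 66, 330×0.20 = 66, 330×0.16 = 52.8, 330×0.20 = 66.
cat         O        E   (O−E)²/E
0          13      6.6     6.2061
1          28     23.1     1.0394
2          31     49.5     6.9141
3          64       66     0.0606
4          69       66     0.1364
5          58     52.8     0.5121
6+         67       66     0.0152
Sum = 14.884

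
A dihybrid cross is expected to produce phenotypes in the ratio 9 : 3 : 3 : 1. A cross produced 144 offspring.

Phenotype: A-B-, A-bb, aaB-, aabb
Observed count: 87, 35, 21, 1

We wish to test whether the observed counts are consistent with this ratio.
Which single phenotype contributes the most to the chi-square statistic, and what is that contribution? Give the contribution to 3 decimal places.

Ratio total = 16. Expected counts: 144×9/16 = 81, 144×3/16 = 27, 144×3/16 = 27, 144×1/16 = 9.
A-B-: (87 − 81)²/81 = 36/81 = 0.4444
A-bb: (35 − 27)²/27 = 64/27 = 2.3704
aaB-: (21 − 27)²/27 = 36/27 = 1.3333
aabb: (1 − 9)²/9 = 64/9 = 7.1111
The largest term is for aabb: 7.111.

aabb, 7.111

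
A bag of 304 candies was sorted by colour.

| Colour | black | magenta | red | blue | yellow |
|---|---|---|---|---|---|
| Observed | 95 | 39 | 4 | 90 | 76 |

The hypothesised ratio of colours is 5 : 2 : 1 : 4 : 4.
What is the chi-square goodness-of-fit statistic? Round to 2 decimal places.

14.45

Ratio total = 16. Expected counts: 304×5/16 = 95, 304×2/16 = 38, 304×1/16 = 19, 304×4/16 = 76, 304×4/16 = 76.
black: (95 − 95)²/95 = 0/95 = 0.000
magenta: (39 − 38)²/38 = 1/38 = 0.026
red: (4 − 19)²/19 = 225/19 = 11.842
blue: (90 − 76)²/76 = 196/76 = 2.579
yellow: (76 − 76)²/76 = 0/76 = 0.000
Sum = 14.45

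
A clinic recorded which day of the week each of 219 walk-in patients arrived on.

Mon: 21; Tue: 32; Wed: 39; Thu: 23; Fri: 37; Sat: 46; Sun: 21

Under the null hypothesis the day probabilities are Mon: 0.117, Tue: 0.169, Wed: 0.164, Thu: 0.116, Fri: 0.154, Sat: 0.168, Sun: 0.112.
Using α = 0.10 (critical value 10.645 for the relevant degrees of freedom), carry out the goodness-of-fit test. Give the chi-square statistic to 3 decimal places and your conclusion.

Expected counts E_i = n·p_i: 219×0.117 = 25.623, 219×0.169 = 37.011, 219×0.164 = 35.916, 219×0.116 = 25.404, 219×0.154 = 33.726, 219×0.168 = 36.792, 219×0.112 = 24.528.
cat         O        E   (O−E)²/E
Mon        21   25.623     0.8341
Tue        32   37.011     0.6785
Wed        39   35.916     0.2648
Thu        23   25.404     0.2275
Fri        37   33.726     0.3178
Sat        46   36.792     2.3045
Sun        21   24.528     0.5075
Sum = 5.135
df = 6. Since 5.135 < 10.645, we do not reject H₀.

5.135; do not reject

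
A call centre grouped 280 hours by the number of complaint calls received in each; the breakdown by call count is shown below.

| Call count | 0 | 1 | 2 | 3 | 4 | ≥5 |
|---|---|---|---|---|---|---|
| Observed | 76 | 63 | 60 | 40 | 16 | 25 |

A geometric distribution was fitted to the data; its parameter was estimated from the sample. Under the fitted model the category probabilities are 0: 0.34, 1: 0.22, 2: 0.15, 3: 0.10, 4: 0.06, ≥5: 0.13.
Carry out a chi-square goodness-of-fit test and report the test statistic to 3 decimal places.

20.370

Expected counts E_i = n·p_i: 280×0.34 = 95.2, 280×0.22 = 61.6, 280×0.15 = 42, 280×0.10 = 28, 280×0.06 = 16.8, 280×0.13 = 36.4.
χ² = (76−95.2)²/95.2 + (63−61.6)²/61.6 + (60−42)²/42 + (40−28)²/28 + (16−16.8)²/16.8 + (25−36.4)²/36.4
   = 3.8723 + 0.0318 + 7.7143 + 5.1429 + 0.0381 + 3.5703
Sum = 20.370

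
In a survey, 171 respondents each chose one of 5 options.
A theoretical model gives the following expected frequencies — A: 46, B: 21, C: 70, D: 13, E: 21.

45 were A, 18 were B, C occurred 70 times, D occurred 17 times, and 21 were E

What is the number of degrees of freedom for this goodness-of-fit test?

4

There are k = 5 categories and no parameters were estimated from the data, so df = 5 − 1 = 4.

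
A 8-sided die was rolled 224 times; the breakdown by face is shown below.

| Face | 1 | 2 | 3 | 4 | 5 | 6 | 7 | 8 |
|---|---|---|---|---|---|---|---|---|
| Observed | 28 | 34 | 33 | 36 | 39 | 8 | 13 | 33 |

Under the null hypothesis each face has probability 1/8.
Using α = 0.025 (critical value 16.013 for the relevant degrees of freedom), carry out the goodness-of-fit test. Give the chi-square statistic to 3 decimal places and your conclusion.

32.000; reject

Expected count for each of the 8 categories: 224/8 = 28.
1: (28 − 28)²/28 = 0/28 = 0.0000
2: (34 − 28)²/28 = 36/28 = 1.2857
3: (33 − 28)²/28 = 25/28 = 0.8929
4: (36 − 28)²/28 = 64/28 = 2.2857
5: (39 − 28)²/28 = 121/28 = 4.3214
6: (8 − 28)²/28 = 400/28 = 14.2857
7: (13 − 28)²/28 = 225/28 = 8.0357
8: (33 − 28)²/28 = 25/28 = 0.8929
Sum = 32.000
df = 7. Since 32.000 > 16.013, we reject H₀.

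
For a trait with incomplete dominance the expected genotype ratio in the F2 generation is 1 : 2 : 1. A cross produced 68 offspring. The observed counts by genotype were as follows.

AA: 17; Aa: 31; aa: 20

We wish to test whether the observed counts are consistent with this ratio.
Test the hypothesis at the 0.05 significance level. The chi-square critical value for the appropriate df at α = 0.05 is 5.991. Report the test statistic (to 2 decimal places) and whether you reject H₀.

Ratio total = 4. Expected counts: 68×1/4 = 17, 68×2/4 = 34, 68×1/4 = 17.
cat         O        E   (O−E)²/E
AA         17       17      0.000
Aa         31       34      0.265
aa         20       17      0.529
Sum = 0.79
df = 2. Since 0.79 < 5.991, we do not reject H₀.

0.79; do not reject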